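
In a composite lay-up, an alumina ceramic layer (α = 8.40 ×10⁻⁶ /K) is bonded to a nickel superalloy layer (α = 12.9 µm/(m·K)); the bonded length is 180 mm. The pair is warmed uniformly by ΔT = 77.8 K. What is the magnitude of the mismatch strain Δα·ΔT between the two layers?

Δα = |8.40 − 12.9|×10⁻⁶/K = 4.50×10⁻⁶/K.
Mismatch strain = Δα·ΔT = 4.50×10⁻⁶ × 77.8 = 3.50×10⁻⁴.

3.50×10⁻⁴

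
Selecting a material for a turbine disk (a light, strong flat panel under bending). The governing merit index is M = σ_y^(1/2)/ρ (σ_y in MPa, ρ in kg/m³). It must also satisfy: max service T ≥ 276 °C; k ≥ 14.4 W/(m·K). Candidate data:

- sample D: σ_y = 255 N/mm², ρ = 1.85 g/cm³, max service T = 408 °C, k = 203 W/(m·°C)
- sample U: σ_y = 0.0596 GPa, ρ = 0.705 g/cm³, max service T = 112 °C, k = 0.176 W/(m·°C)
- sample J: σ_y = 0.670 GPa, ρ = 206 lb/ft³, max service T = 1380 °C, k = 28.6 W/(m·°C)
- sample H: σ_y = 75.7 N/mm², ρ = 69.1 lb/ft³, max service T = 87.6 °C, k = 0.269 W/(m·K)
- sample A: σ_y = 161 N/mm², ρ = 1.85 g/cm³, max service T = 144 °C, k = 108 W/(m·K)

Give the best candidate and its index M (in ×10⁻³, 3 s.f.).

Screen on constraints: max service T ≥ 276 °C; k ≥ 14.4 W/(m·K). Survivors: sample D, sample J.
Putting every candidate on a common basis:
  sample D: σ_y = 255.0 MPa, ρ = 1850 kg/m³
  sample J: σ_y = 670.0 MPa, ρ = 3300 kg/m³
  sample D: M = 8.63×10⁻³
  sample J: M = 7.84×10⁻³
Sample D ranks first.

sample D, M = 8.63×10⁻³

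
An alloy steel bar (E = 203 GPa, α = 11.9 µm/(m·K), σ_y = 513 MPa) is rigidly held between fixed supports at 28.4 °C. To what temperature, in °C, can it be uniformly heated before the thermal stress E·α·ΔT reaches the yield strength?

E·α·ΔT = 513.0 MPa ⇒ ΔT = 513.0 / (203.0×10³ × 11.9×10⁻⁶) = 212.4 K.
T = 28.4 + 212.4 = 240.8 °C.

241 °C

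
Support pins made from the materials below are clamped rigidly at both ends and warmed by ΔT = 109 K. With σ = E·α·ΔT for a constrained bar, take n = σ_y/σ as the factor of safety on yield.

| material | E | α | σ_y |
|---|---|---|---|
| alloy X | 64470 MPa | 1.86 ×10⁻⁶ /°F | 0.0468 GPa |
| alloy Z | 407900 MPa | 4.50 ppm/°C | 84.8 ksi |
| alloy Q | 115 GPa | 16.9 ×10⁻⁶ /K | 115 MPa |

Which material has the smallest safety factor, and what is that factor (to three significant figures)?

Converting E to GPa, α to ×10⁻⁶/K, σ_y to MPa, then σ and n for each:
  alloy X: E = 64.47, α = 3.35, σ_y = 46.80 → σ = 23.5 MPa, n = 1.99
  alloy Z: E = 407.9, α = 4.50, σ_y = 584.7 → σ = 200 MPa, n = 2.92
  alloy Q: E = 115.0, α = 16.9, σ_y = 115.0 → σ = 212 MPa, n = 0.543
The minimum is alloy Q at n = 0.543.

alloy Q, n = 0.543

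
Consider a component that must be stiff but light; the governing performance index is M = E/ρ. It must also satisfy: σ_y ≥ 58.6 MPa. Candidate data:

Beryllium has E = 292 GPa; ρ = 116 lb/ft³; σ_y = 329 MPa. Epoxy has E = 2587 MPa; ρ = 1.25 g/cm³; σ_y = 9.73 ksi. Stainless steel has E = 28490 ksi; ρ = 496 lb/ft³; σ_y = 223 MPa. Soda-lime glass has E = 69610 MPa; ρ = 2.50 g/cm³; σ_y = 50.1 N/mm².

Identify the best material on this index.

beryllium

Screen on constraints: σ_y ≥ 58.6 MPa. Survivors: beryllium, epoxy, stainless steel.
Normalizing units and computing the index:
  beryllium: E = 292.0 GPa, ρ = 1858 kg/m³
  epoxy: E = 2.587 GPa, ρ = 1250 kg/m³
  stainless steel: E = 196.4 GPa, ρ = 7945 kg/m³
  beryllium: M = 157 MN·m/kg
  stainless steel: M = 24.7 MN·m/kg
  epoxy: M = 2.07 MN·m/kg
Beryllium has the largest M.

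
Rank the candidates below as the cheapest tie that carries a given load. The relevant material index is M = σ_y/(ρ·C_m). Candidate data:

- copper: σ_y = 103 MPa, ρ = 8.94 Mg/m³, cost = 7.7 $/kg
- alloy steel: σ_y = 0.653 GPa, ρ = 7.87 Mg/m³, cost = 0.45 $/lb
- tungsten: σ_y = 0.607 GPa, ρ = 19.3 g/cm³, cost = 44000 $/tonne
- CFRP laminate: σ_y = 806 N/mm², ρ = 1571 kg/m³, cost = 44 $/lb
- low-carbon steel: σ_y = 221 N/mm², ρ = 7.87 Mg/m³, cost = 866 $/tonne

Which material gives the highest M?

In SI units:
  copper: σ_y = 103.0 MPa, ρ = 8940 kg/m³, cost = 7.700 $/kg
  alloy steel: σ_y = 653.0 MPa, ρ = 7870 kg/m³, cost = 0.9921 $/kg
  tungsten: σ_y = 607.0 MPa, ρ = 19300 kg/m³, cost = 44.00 $/kg
  CFRP laminate: σ_y = 806.0 MPa, ρ = 1571 kg/m³, cost = 97.00 $/kg
  low-carbon steel: σ_y = 221.0 MPa, ρ = 7870 kg/m³, cost = 0.8660 $/kg
  alloy steel: M = 83.6 kN·m per $
  low-carbon steel: M = 32.4 kN·m per $
  CFRP laminate: M = 5.29 kN·m per $
  copper: M = 1.50 kN·m per $
  tungsten: M = 0.715 kN·m per $
Alloy steel has the largest M.

alloy steel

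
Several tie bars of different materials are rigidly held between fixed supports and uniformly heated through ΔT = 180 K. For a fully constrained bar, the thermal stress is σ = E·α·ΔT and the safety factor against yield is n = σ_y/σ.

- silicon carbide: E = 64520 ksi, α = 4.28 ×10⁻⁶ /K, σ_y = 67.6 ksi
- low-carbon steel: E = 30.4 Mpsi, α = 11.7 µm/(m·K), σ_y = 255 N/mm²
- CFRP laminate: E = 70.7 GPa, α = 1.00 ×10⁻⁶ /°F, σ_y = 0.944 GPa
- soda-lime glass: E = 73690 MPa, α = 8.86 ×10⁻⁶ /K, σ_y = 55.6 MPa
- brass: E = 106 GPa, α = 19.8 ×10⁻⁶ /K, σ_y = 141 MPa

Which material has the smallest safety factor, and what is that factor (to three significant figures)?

brass, n = 0.373

Per material, after unit conversion:
  silicon carbide: E = 444.8, α = 4.28, σ_y = 466.1 → σ = 343 MPa, n = 1.36
  low-carbon steel: E = 209.6, α = 11.7, σ_y = 255.0 → σ = 441 MPa, n = 0.578
  CFRP laminate: E = 70.70, α = 1.80, σ_y = 944.0 → σ = 22.9 MPa, n = 41.2
  soda-lime glass: E = 73.69, α = 8.86, σ_y = 55.60 → σ = 118 MPa, n = 0.473
  brass: E = 106.0, α = 19.8, σ_y = 141.0 → σ = 378 MPa, n = 0.373
Smallest n: brass with n = 0.373.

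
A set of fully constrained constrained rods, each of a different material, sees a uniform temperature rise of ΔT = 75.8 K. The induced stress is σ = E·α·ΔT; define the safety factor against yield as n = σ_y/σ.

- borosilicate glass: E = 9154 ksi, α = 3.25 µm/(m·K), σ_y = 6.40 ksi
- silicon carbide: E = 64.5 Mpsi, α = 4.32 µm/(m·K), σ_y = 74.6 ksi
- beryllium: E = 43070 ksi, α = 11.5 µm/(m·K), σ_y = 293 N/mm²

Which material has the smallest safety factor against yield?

In consistent units (E in GPa, α in ×10⁻⁶/K, σ_y in MPa):
  borosilicate glass: E = 63.11, α = 3.25, σ_y = 44.13 → σ = 15.5 MPa, n = 2.84
  silicon carbide: E = 444.7, α = 4.32, σ_y = 514.3 → σ = 146 MPa, n = 3.53
  beryllium: E = 297.0, α = 11.5, σ_y = 293.0 → σ = 259 MPa, n = 1.13
The minimum is beryllium at n = 1.13.

beryllium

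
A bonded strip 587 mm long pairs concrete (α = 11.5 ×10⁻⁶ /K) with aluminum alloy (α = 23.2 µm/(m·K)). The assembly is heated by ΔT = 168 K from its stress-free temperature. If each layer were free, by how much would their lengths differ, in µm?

1150 µm

Δα = |11.5 − 23.2|×10⁻⁶/K = 11.7×10⁻⁶/K.
ΔL_mismatch = Δα·L·ΔT = 11.7×10⁻⁶ × 587.0 mm × 168.0 K = 1150 µm.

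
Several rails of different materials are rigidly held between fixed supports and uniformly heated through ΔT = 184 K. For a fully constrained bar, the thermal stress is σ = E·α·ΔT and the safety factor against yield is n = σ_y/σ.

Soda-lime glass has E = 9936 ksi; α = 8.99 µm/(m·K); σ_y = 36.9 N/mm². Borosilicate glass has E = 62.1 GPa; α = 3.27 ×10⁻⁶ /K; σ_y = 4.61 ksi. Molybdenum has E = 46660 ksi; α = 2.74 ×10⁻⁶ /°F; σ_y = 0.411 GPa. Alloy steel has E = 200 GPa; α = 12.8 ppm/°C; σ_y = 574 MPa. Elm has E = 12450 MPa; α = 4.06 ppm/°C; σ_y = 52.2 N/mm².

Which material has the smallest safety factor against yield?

soda-lime glass

Per material, after unit conversion:
  soda-lime glass: E = 68.51, α = 8.99, σ_y = 36.90 → σ = 113 MPa, n = 0.326
  borosilicate glass: E = 62.10, α = 3.27, σ_y = 31.78 → σ = 37.4 MPa, n = 0.851
  molybdenum: E = 321.7, α = 4.93, σ_y = 411.0 → σ = 292 MPa, n = 1.41
  alloy steel: E = 200.0, α = 12.8, σ_y = 574.0 → σ = 471 MPa, n = 1.22
  elm: E = 12.45, α = 4.06, σ_y = 52.20 → σ = 9.30 MPa, n = 5.61
The minimum is soda-lime glass at n = 0.326.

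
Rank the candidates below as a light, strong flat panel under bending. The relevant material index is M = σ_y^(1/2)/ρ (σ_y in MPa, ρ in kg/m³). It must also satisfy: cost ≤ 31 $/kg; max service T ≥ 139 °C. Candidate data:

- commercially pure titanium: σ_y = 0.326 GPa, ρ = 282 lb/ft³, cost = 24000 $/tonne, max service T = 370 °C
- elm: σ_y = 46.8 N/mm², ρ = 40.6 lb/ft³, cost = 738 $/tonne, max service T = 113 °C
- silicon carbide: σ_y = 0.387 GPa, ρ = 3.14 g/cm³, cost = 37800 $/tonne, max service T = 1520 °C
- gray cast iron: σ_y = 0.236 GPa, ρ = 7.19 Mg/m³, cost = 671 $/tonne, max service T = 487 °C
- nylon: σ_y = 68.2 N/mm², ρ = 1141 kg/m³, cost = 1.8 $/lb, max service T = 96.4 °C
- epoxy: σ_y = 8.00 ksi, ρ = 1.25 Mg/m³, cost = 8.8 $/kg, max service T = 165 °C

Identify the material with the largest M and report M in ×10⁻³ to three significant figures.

epoxy, M = 5.94×10⁻³

Screen on constraints: cost ≤ 31 $/kg; max service T ≥ 139 °C. Survivors: commercially pure titanium, gray cast iron, epoxy.
Convert each candidate to consistent units, then evaluate M:
  commercially pure titanium: σ_y = 326.0 MPa, ρ = 4517 kg/m³
  gray cast iron: σ_y = 236.0 MPa, ρ = 7190 kg/m³
  epoxy: σ_y = 55.16 MPa, ρ = 1250 kg/m³
  epoxy: M = 5.94×10⁻³
  commercially pure titanium: M = 4.00×10⁻³
  gray cast iron: M = 2.14×10⁻³
Epoxy has the largest M.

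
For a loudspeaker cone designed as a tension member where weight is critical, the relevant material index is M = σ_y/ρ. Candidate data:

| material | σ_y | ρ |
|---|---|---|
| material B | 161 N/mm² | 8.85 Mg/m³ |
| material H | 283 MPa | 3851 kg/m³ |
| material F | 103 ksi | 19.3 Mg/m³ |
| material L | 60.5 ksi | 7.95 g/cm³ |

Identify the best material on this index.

material H

Normalizing units and computing the index:
  material B: σ_y = 161.0 MPa, ρ = 8850 kg/m³
  material H: σ_y = 283.0 MPa, ρ = 3851 kg/m³
  material F: σ_y = 710.2 MPa, ρ = 19300 kg/m³
  material L: σ_y = 417.1 MPa, ρ = 7950 kg/m³
  material H: M = 73.5 kN·m/kg
  material L: M = 52.5 kN·m/kg
  material F: M = 36.8 kN·m/kg
  material B: M = 18.2 kN·m/kg
Material H has the largest M.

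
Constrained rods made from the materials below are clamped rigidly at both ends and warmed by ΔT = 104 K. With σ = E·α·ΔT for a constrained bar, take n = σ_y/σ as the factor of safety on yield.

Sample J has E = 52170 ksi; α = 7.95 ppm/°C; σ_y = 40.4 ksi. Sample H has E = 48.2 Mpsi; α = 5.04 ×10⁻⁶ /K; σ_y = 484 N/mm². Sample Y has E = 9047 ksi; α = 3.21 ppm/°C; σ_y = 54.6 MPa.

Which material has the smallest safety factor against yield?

sample J

In consistent units (E in GPa, α in ×10⁻⁶/K, σ_y in MPa):
  sample J: E = 359.7, α = 7.95, σ_y = 278.5 → σ = 297 MPa, n = 0.937
  sample H: E = 332.3, α = 5.04, σ_y = 484.0 → σ = 174 MPa, n = 2.78
  sample Y: E = 62.38, α = 3.21, σ_y = 54.60 → σ = 20.8 MPa, n = 2.62
Sample J has the lowest safety factor, n = 0.937.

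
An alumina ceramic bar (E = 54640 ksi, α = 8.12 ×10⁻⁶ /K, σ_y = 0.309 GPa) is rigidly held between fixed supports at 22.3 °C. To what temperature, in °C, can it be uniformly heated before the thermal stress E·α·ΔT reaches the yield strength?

123 °C

E = 54640 ksi = 376.7 GPa.
σ_y = 0.309 GPa = 309.0 MPa.
E·α·ΔT = 309.0 MPa ⇒ ΔT = 309.0 / (376.7×10³ × 8.12×10⁻⁶) = 101.0 K.
T = 22.3 + 101.0 = 123.3 °C.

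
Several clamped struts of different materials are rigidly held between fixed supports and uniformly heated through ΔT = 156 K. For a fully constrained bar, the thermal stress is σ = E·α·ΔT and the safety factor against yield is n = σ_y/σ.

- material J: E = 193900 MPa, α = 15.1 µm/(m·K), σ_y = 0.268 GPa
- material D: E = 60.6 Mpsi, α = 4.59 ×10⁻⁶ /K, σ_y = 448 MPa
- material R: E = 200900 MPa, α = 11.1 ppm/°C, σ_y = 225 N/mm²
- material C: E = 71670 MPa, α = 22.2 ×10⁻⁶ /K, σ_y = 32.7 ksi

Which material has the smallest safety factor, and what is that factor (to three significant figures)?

material J, n = 0.587

With everything in SI (GPa, ×10⁻⁶/K, MPa):
  material J: E = 193.9, α = 15.1, σ_y = 268.0 → σ = 457 MPa, n = 0.587
  material D: E = 417.8, α = 4.59, σ_y = 448.0 → σ = 299 MPa, n = 1.50
  material R: E = 200.9, α = 11.1, σ_y = 225.0 → σ = 348 MPa, n = 0.647
  material C: E = 71.67, α = 22.2, σ_y = 225.5 → σ = 248 MPa, n = 0.908
Material J has the lowest safety factor, n = 0.587.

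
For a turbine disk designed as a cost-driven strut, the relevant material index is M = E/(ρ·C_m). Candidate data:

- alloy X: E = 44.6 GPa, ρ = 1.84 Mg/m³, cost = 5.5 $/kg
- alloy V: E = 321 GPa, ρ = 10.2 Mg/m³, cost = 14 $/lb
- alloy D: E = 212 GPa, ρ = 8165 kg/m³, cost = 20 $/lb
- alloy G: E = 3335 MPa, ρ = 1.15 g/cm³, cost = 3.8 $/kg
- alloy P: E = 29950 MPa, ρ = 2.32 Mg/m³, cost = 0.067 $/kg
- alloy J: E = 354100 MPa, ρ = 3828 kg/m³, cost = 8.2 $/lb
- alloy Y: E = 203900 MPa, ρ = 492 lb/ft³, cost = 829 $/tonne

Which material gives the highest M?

alloy P

After converting to SI:
  alloy X: E = 44.60 GPa, ρ = 1840 kg/m³, cost = 5.500 $/kg
  alloy V: E = 321.0 GPa, ρ = 10200 kg/m³, cost = 30.86 $/kg
  alloy D: E = 212.0 GPa, ρ = 8165 kg/m³, cost = 44.09 $/kg
  alloy G: E = 3.335 GPa, ρ = 1150 kg/m³, cost = 3.800 $/kg
  alloy P: E = 29.95 GPa, ρ = 2320 kg/m³, cost = 0.06700 $/kg
  alloy J: E = 354.1 GPa, ρ = 3828 kg/m³, cost = 18.08 $/kg
  alloy Y: E = 203.9 GPa, ρ = 7881 kg/m³, cost = 0.8290 $/kg
  alloy P: M = 193 MN·m per $
  alloy Y: M = 31.2 MN·m per $
  alloy J: M = 5.12 MN·m per $
  alloy X: M = 4.41 MN·m per $
  alloy V: M = 1.02 MN·m per $
  alloy G: M = 0.763 MN·m per $
  alloy D: M = 0.589 MN·m per $
Alloy P ranks first.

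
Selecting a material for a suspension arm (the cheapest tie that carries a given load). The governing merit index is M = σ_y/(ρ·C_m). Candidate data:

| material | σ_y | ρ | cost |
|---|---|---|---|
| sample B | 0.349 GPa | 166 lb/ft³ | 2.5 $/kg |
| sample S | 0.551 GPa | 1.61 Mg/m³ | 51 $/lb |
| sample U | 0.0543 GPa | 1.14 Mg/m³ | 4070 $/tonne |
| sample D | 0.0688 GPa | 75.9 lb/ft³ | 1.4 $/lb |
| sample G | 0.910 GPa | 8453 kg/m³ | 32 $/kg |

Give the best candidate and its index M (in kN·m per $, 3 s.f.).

sample B, M = 52.5 kN·m per $

Convert each candidate to consistent units, then evaluate M:
  sample B: σ_y = 349.0 MPa, ρ = 2659 kg/m³, cost = 2.500 $/kg
  sample S: σ_y = 551.0 MPa, ρ = 1610 kg/m³, cost = 112.4 $/kg
  sample U: σ_y = 54.30 MPa, ρ = 1140 kg/m³, cost = 4.070 $/kg
  sample D: σ_y = 68.80 MPa, ρ = 1216 kg/m³, cost = 3.086 $/kg
  sample G: σ_y = 910.0 MPa, ρ = 8453 kg/m³, cost = 32.00 $/kg
  sample B: M = 52.5 kN·m per $
  sample D: M = 18.3 kN·m per $
  sample U: M = 11.7 kN·m per $
  sample G: M = 3.36 kN·m per $
  sample S: M = 3.04 kN·m per $
The maximum is for sample B.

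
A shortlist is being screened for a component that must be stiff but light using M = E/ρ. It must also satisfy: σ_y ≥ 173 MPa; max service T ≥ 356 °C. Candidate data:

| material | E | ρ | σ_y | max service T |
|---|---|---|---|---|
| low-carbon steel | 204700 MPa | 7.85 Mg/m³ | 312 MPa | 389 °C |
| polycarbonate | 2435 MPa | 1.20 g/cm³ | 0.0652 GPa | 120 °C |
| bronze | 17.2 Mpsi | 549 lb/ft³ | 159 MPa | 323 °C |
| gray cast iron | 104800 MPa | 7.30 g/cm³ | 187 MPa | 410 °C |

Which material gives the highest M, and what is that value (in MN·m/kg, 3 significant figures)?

Screen on constraints: σ_y ≥ 173 MPa; max service T ≥ 356 °C. Survivors: low-carbon steel, gray cast iron.
Normalizing units and computing the index:
  low-carbon steel: E = 204.7 GPa, ρ = 7850 kg/m³
  gray cast iron: E = 104.8 GPa, ρ = 7300 kg/m³
  low-carbon steel: M = 26.1 MN·m/kg
  gray cast iron: M = 14.4 MN·m/kg
The maximum is for low-carbon steel.

low-carbon steel, M = 26.1 MN·m/kg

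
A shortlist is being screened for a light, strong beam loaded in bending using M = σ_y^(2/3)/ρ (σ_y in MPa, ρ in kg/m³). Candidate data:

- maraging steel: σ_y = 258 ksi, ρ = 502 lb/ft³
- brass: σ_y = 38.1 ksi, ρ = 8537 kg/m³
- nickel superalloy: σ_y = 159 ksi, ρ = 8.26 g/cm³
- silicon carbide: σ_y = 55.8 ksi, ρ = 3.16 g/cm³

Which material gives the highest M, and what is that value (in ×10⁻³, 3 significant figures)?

maraging steel, M = 18.3×10⁻³

Normalizing units and computing the index:
  maraging steel: σ_y = 1779 MPa, ρ = 8041 kg/m³
  brass: σ_y = 262.7 MPa, ρ = 8537 kg/m³
  nickel superalloy: σ_y = 1096 MPa, ρ = 8260 kg/m³
  silicon carbide: σ_y = 384.7 MPa, ρ = 3160 kg/m³
  maraging steel: M = 18.3×10⁻³
  silicon carbide: M = 16.7×10⁻³
  nickel superalloy: M = 12.9×10⁻³
  brass: M = 4.80×10⁻³
The maximum is for maraging steel.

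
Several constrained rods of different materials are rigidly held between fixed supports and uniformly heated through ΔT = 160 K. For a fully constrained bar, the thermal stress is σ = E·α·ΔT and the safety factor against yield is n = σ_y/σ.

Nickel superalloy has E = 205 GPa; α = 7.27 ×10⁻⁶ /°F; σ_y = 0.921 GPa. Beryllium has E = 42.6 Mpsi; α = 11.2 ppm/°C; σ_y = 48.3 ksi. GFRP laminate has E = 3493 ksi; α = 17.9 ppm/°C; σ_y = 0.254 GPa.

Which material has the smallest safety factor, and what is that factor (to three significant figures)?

beryllium, n = 0.633

Per material, after unit conversion:
  nickel superalloy: E = 205.0, α = 13.1, σ_y = 921.0 → σ = 429 MPa, n = 2.15
  beryllium: E = 293.7, α = 11.2, σ_y = 333.0 → σ = 526 MPa, n = 0.633
  GFRP laminate: E = 24.08, α = 17.9, σ_y = 254.0 → σ = 69.0 MPa, n = 3.68
The minimum is beryllium at n = 0.633.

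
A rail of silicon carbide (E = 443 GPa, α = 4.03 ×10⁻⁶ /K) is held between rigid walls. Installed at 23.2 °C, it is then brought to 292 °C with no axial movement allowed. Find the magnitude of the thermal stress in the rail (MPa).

ΔT = 268.8 K. Constrained thermal stress σ = E·α·ΔT = 443.0×10³ MPa × 4.03×10⁻⁶ × 268.8 = 480 MPa (compressive).

480 MPa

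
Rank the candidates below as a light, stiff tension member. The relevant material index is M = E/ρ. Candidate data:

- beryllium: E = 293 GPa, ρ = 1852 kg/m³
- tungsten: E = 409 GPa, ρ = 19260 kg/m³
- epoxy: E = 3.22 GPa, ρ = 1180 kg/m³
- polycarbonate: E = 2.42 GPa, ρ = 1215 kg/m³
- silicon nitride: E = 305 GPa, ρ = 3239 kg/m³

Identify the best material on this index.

Evaluate M for each candidate:
  beryllium: M = 158 MN·m/kg
  silicon nitride: M = 94.2 MN·m/kg
  tungsten: M = 21.2 MN·m/kg
  epoxy: M = 2.73 MN·m/kg
  polycarbonate: M = 1.99 MN·m/kg
The maximum is for beryllium.

beryllium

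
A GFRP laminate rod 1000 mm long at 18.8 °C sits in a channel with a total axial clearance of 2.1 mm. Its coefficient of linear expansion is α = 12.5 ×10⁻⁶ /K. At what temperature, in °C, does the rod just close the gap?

α·L₀·ΔT = 2.1 mm ⇒ ΔT = 2.1 / (12.5×10⁻⁶ × 1000.0) = 168.0 K.
T = 18.8 + 168.0 = 186.8 °C.

187 °C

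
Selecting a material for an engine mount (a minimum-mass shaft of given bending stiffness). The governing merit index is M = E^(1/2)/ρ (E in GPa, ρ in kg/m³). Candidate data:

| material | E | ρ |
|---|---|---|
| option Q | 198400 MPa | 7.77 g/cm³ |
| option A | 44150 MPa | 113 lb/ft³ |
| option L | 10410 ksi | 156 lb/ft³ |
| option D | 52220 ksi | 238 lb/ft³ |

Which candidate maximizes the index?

After converting to SI:
  option Q: E = 198.4 GPa, ρ = 7770 kg/m³
  option A: E = 44.15 GPa, ρ = 1810 kg/m³
  option L: E = 71.77 GPa, ρ = 2499 kg/m³
  option D: E = 360.0 GPa, ρ = 3812 kg/m³
  option D: M = 4.98×10⁻³
  option A: M = 3.67×10⁻³
  option L: M = 3.39×10⁻³
  option Q: M = 1.81×10⁻³
Highest index: option D.

option D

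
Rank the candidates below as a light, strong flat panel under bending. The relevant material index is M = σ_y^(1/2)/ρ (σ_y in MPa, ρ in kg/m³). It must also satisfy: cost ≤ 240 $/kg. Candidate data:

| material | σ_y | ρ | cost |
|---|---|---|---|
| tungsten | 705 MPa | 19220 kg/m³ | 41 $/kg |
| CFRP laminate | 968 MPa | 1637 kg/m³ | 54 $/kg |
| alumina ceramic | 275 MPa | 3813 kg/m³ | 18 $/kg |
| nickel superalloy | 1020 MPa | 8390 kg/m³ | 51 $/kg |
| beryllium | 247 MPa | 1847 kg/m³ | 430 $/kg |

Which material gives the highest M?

CFRP laminate

Screen on constraints: cost ≤ 240 $/kg. Survivors: tungsten, CFRP laminate, alumina ceramic, nickel superalloy.
Per-candidate index values:
  CFRP laminate: M = 19.0×10⁻³
  alumina ceramic: M = 4.35×10⁻³
  nickel superalloy: M = 3.81×10⁻³
  tungsten: M = 1.38×10⁻³
Highest index: CFRP laminate.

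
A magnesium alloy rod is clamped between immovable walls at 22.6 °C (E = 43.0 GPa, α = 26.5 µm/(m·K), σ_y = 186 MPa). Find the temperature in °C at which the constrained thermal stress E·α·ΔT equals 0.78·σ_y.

150 °C

E·α·ΔT = 145.1 MPa ⇒ ΔT = 145.1 / (43.00×10³ × 26.5×10⁻⁶) = 127.3 K.
T = 22.6 + 127.3 = 149.9 °C.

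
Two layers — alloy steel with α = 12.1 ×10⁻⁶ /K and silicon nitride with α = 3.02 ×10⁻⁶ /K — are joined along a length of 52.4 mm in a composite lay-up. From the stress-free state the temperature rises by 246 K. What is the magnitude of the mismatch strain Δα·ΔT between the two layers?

2.23×10⁻³

Δα = |12.1 − 3.02|×10⁻⁶/K = 9.08×10⁻⁶/K.
Mismatch strain = Δα·ΔT = 9.08×10⁻⁶ × 246.0 = 2.23×10⁻³.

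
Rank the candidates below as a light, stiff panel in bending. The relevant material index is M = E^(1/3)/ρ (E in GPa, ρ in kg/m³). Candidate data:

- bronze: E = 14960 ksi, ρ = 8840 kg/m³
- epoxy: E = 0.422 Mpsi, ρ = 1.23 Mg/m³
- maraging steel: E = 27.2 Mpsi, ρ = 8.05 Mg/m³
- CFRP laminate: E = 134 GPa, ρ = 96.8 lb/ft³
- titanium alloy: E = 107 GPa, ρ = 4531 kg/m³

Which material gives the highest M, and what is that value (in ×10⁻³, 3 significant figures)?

Convert each candidate to consistent units, then evaluate M:
  bronze: E = 103.1 GPa, ρ = 8840 kg/m³
  epoxy: E = 2.910 GPa, ρ = 1230 kg/m³
  maraging steel: E = 187.5 GPa, ρ = 8050 kg/m³
  CFRP laminate: E = 134.0 GPa, ρ = 1551 kg/m³
  titanium alloy: E = 107.0 GPa, ρ = 4531 kg/m³
  CFRP laminate: M = 3.30×10⁻³
  epoxy: M = 1.16×10⁻³
  titanium alloy: M = 1.05×10⁻³
  maraging steel: M = 0.711×10⁻³
  bronze: M = 0.531×10⁻³
CFRP laminate ranks first.

CFRP laminate, M = 3.30×10⁻³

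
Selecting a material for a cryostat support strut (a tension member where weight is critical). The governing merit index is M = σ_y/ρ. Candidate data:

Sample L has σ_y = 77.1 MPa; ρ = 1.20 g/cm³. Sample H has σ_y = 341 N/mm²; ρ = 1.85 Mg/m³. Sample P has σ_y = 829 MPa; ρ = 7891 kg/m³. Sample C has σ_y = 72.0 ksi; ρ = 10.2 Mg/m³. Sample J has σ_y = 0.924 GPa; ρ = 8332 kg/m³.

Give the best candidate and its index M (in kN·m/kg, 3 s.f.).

sample H, M = 184 kN·m/kg

Putting every candidate on a common basis:
  sample L: σ_y = 77.10 MPa, ρ = 1200 kg/m³
  sample H: σ_y = 341.0 MPa, ρ = 1850 kg/m³
  sample P: σ_y = 829.0 MPa, ρ = 7891 kg/m³
  sample C: σ_y = 496.4 MPa, ρ = 10200 kg/m³
  sample J: σ_y = 924.0 MPa, ρ = 8332 kg/m³
  sample H: M = 184 kN·m/kg
  sample J: M = 111 kN·m/kg
  sample P: M = 105 kN·m/kg
  sample L: M = 64.2 kN·m/kg
  sample C: M = 48.7 kN·m/kg
Sample H has the largest M.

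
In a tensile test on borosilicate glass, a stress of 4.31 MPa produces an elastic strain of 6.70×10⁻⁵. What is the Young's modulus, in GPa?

64.3 GPa

E = σ/ε = 4.31 MPa / 6.70×10⁻⁵ = 64330 MPa = 64.3 GPa.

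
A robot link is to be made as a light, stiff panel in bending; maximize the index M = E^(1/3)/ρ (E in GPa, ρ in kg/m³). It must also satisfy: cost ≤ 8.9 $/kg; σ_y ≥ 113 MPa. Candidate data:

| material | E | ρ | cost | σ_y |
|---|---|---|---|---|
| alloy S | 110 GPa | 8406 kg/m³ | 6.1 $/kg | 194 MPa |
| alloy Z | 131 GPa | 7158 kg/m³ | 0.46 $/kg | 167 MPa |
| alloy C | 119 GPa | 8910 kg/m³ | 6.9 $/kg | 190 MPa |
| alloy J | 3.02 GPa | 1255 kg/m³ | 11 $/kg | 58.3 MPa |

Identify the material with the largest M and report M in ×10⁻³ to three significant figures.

Screen on constraints: cost ≤ 8.9 $/kg; σ_y ≥ 113 MPa. Survivors: alloy S, alloy Z, alloy C.
Per-candidate index values:
  alloy Z: M = 0.710×10⁻³
  alloy S: M = 0.570×10⁻³
  alloy C: M = 0.552×10⁻³
Alloy Z ranks first.

alloy Z, M = 0.710×10⁻³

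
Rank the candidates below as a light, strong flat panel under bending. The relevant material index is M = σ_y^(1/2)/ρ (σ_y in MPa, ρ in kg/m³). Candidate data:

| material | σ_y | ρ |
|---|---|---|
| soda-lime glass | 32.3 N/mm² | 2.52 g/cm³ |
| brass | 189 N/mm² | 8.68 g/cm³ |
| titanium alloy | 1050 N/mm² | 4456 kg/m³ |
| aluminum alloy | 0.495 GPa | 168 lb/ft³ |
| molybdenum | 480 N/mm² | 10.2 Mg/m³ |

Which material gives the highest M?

aluminum alloy

After converting to SI:
  soda-lime glass: σ_y = 32.30 MPa, ρ = 2520 kg/m³
  brass: σ_y = 189.0 MPa, ρ = 8680 kg/m³
  titanium alloy: σ_y = 1050 MPa, ρ = 4456 kg/m³
  aluminum alloy: σ_y = 495.0 MPa, ρ = 2691 kg/m³
  molybdenum: σ_y = 480.0 MPa, ρ = 10200 kg/m³
  aluminum alloy: M = 8.27×10⁻³
  titanium alloy: M = 7.27×10⁻³
  soda-lime glass: M = 2.26×10⁻³
  molybdenum: M = 2.15×10⁻³
  brass: M = 1.58×10⁻³
Highest index: aluminum alloy.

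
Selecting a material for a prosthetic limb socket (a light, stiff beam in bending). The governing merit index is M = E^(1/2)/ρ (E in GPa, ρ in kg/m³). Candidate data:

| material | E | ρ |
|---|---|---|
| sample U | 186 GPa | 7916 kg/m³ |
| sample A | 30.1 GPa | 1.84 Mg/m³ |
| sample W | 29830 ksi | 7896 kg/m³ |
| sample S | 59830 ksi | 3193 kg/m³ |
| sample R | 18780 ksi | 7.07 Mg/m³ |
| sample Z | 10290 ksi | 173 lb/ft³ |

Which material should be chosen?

Convert each candidate to consistent units, then evaluate M:
  sample U: E = 186.0 GPa, ρ = 7916 kg/m³
  sample A: E = 30.10 GPa, ρ = 1840 kg/m³
  sample W: E = 205.7 GPa, ρ = 7896 kg/m³
  sample S: E = 412.5 GPa, ρ = 3193 kg/m³
  sample R: E = 129.5 GPa, ρ = 7070 kg/m³
  sample Z: E = 70.95 GPa, ρ = 2771 kg/m³
  sample S: M = 6.36×10⁻³
  sample Z: M = 3.04×10⁻³
  sample A: M = 2.98×10⁻³
  sample W: M = 1.82×10⁻³
  sample U: M = 1.72×10⁻³
  sample R: M = 1.61×10⁻³
Highest index: sample S.

sample S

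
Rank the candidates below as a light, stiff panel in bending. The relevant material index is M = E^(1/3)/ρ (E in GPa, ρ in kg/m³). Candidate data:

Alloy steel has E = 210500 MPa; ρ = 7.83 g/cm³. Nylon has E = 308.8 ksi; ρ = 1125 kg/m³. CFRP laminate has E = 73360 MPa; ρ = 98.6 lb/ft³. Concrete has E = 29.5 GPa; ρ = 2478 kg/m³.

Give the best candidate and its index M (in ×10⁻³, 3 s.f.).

CFRP laminate, M = 2.65×10⁻³

In SI units:
  alloy steel: E = 210.5 GPa, ρ = 7830 kg/m³
  nylon: E = 2.129 GPa, ρ = 1125 kg/m³
  CFRP laminate: E = 73.36 GPa, ρ = 1579 kg/m³
  concrete: E = 29.50 GPa, ρ = 2478 kg/m³
  CFRP laminate: M = 2.65×10⁻³
  concrete: M = 1.25×10⁻³
  nylon: M = 1.14×10⁻³
  alloy steel: M = 0.760×10⁻³
CFRP laminate ranks first.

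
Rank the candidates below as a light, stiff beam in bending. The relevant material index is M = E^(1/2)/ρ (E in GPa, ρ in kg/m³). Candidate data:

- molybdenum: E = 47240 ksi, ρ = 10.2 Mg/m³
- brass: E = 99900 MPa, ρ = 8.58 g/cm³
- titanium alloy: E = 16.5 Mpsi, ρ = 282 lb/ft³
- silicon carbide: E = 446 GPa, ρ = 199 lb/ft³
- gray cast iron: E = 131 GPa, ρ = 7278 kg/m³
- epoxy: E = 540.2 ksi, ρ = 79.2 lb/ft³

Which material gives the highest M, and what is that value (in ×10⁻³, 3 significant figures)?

silicon carbide, M = 6.63×10⁻³

Convert each candidate to consistent units, then evaluate M:
  molybdenum: E = 325.7 GPa, ρ = 10200 kg/m³
  brass: E = 99.90 GPa, ρ = 8580 kg/m³
  titanium alloy: E = 113.8 GPa, ρ = 4517 kg/m³
  silicon carbide: E = 446.0 GPa, ρ = 3188 kg/m³
  gray cast iron: E = 131.0 GPa, ρ = 7278 kg/m³
  epoxy: E = 3.725 GPa, ρ = 1269 kg/m³
  silicon carbide: M = 6.63×10⁻³
  titanium alloy: M = 2.36×10⁻³
  molybdenum: M = 1.77×10⁻³
  gray cast iron: M = 1.57×10⁻³
  epoxy: M = 1.52×10⁻³
  brass: M = 1.16×10⁻³
Highest index: silicon carbide.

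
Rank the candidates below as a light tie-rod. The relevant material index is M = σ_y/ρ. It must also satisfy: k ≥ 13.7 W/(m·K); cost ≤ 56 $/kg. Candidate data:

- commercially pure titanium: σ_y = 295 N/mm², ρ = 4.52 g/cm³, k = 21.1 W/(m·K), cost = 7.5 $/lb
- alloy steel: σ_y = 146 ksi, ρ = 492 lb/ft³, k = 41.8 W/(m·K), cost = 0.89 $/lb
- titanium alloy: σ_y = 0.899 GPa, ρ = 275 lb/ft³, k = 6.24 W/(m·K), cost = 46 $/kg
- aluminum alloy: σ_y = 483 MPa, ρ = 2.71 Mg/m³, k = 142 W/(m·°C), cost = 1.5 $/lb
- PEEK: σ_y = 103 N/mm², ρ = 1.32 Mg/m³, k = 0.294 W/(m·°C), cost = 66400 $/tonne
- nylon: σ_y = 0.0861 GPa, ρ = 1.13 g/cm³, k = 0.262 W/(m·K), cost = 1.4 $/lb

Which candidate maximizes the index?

Screen on constraints: k ≥ 13.7 W/(m·K); cost ≤ 56 $/kg. Survivors: commercially pure titanium, alloy steel, aluminum alloy.
Convert each candidate to consistent units, then evaluate M:
  commercially pure titanium: σ_y = 295.0 MPa, ρ = 4520 kg/m³
  alloy steel: σ_y = 1007 MPa, ρ = 7881 kg/m³
  aluminum alloy: σ_y = 483.0 MPa, ρ = 2710 kg/m³
  aluminum alloy: M = 178 kN·m/kg
  alloy steel: M = 128 kN·m/kg
  commercially pure titanium: M = 65.3 kN·m/kg
Highest index: aluminum alloy.

aluminum alloy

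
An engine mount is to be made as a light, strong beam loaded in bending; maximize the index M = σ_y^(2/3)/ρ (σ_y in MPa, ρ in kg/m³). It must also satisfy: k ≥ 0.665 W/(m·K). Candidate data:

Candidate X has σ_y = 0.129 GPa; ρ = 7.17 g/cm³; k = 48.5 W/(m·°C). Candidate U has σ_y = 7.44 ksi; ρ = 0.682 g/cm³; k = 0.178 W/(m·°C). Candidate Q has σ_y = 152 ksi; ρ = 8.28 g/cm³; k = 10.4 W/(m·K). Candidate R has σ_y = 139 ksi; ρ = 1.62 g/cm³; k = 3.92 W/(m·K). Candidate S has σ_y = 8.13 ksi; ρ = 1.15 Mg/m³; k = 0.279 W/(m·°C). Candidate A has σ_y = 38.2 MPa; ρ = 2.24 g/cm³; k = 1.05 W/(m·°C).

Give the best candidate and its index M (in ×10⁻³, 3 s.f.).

Screen on constraints: k ≥ 0.665 W/(m·K). Survivors: candidate X, candidate Q, candidate R, candidate A.
After converting to SI:
  candidate X: σ_y = 129.0 MPa, ρ = 7170 kg/m³
  candidate Q: σ_y = 1048 MPa, ρ = 8280 kg/m³
  candidate R: σ_y = 958.4 MPa, ρ = 1620 kg/m³
  candidate A: σ_y = 38.20 MPa, ρ = 2240 kg/m³
  candidate R: M = 60.0×10⁻³
  candidate Q: M = 12.5×10⁻³
  candidate A: M = 5.06×10⁻³
  candidate X: M = 3.56×10⁻³
Candidate R has the largest M.

candidate R, M = 60.0×10⁻³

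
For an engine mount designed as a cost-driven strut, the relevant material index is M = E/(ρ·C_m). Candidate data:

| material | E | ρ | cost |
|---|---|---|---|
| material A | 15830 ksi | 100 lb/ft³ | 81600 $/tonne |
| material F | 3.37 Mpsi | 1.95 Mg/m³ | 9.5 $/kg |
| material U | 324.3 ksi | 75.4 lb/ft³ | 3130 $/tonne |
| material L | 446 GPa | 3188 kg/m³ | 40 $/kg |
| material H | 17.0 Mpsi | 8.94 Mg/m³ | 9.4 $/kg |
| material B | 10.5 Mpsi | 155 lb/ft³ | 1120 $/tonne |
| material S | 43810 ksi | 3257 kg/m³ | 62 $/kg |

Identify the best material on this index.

After converting to SI:
  material A: E = 109.1 GPa, ρ = 1602 kg/m³, cost = 81.60 $/kg
  material F: E = 23.24 GPa, ρ = 1950 kg/m³, cost = 9.500 $/kg
  material U: E = 2.236 GPa, ρ = 1208 kg/m³, cost = 3.130 $/kg
  material L: E = 446.0 GPa, ρ = 3188 kg/m³, cost = 40.00 $/kg
  material H: E = 117.2 GPa, ρ = 8940 kg/m³, cost = 9.400 $/kg
  material B: E = 72.39 GPa, ρ = 2483 kg/m³, cost = 1.120 $/kg
  material S: E = 302.1 GPa, ρ = 3257 kg/m³, cost = 62.00 $/kg
  material B: M = 26.0 MN·m per $
  material L: M = 3.50 MN·m per $
  material S: M = 1.50 MN·m per $
  material H: M = 1.39 MN·m per $
  material F: M = 1.25 MN·m per $
  material A: M = 0.835 MN·m per $
  material U: M = 0.591 MN·m per $
Material B ranks first.

material B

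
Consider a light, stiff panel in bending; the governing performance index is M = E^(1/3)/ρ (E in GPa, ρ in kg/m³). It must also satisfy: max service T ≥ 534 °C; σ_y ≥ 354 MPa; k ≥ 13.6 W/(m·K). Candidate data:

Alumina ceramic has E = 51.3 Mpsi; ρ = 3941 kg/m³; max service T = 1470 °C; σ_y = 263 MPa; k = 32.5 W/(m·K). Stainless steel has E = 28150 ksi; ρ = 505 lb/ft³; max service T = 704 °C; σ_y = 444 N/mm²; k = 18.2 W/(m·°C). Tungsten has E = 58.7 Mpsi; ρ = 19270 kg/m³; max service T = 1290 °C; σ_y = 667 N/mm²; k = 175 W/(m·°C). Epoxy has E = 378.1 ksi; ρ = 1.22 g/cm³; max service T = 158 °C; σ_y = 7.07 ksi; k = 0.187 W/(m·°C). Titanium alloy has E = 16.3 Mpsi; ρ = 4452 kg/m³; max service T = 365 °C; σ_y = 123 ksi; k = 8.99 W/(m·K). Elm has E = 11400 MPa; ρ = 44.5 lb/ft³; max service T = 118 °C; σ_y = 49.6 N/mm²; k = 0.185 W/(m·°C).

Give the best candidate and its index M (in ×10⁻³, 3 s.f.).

Screen on constraints: max service T ≥ 534 °C; σ_y ≥ 354 MPa; k ≥ 13.6 W/(m·K). Survivors: stainless steel, tungsten.
Normalizing units and computing the index:
  stainless steel: E = 194.1 GPa, ρ = 8089 kg/m³
  tungsten: E = 404.7 GPa, ρ = 19270 kg/m³
  stainless steel: M = 0.716×10⁻³
  tungsten: M = 0.384×10⁻³
The maximum is for stainless steel.

stainless steel, M = 0.716×10⁻³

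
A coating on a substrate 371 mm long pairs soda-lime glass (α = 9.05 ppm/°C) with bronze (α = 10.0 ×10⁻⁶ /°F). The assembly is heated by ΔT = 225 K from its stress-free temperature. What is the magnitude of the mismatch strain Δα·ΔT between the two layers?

bronze: α = 10.0×10⁻⁶/°F × 9/5 = 18.0×10⁻⁶/K.
Δα = |9.05 − 18.0|×10⁻⁶/K = 8.95×10⁻⁶/K.
Mismatch strain = Δα·ΔT = 8.95×10⁻⁶ × 225.0 = 2.01×10⁻³.

2.01×10⁻³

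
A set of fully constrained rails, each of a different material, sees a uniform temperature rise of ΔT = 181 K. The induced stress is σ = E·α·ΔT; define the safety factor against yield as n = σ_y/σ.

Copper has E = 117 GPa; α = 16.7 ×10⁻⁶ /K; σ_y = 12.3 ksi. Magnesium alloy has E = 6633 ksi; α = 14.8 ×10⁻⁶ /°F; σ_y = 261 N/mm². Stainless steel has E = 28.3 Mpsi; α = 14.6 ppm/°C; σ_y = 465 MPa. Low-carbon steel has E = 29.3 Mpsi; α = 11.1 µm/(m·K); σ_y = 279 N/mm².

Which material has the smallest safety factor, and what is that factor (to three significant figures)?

With everything in SI (GPa, ×10⁻⁶/K, MPa):
  copper: E = 117.0, α = 16.7, σ_y = 84.81 → σ = 354 MPa, n = 0.240
  magnesium alloy: E = 45.73, α = 26.6, σ_y = 261.0 → σ = 221 MPa, n = 1.18
  stainless steel: E = 195.1, α = 14.6, σ_y = 465.0 → σ = 516 MPa, n = 0.902
  low-carbon steel: E = 202.0, α = 11.1, σ_y = 279.0 → σ = 406 MPa, n = 0.687
The minimum is copper at n = 0.240.

copper, n = 0.240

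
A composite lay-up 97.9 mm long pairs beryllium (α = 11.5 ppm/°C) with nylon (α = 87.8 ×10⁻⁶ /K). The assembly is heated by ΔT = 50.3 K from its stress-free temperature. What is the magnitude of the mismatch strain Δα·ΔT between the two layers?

3.84×10⁻³

Δα = |11.5 − 87.8|×10⁻⁶/K = 76.3×10⁻⁶/K.
Mismatch strain = Δα·ΔT = 76.3×10⁻⁶ × 50.3 = 3.84×10⁻³.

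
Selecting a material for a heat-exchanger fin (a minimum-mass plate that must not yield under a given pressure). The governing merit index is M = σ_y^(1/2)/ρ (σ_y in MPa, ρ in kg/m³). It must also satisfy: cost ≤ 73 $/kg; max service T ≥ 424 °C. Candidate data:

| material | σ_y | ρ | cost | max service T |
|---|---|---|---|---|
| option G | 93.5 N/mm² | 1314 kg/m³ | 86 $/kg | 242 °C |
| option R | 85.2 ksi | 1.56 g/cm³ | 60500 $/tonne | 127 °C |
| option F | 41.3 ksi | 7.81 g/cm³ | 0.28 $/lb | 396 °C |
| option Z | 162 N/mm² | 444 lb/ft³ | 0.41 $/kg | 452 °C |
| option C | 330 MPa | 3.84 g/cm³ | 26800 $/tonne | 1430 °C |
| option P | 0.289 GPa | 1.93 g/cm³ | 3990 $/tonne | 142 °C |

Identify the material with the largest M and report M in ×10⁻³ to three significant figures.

Screen on constraints: cost ≤ 73 $/kg; max service T ≥ 424 °C. Survivors: option Z, option C.
In SI units:
  option Z: σ_y = 162.0 MPa, ρ = 7112 kg/m³
  option C: σ_y = 330.0 MPa, ρ = 3840 kg/m³
  option C: M = 4.73×10⁻³
  option Z: M = 1.79×10⁻³
Option C has the largest M.

option C, M = 4.73×10⁻³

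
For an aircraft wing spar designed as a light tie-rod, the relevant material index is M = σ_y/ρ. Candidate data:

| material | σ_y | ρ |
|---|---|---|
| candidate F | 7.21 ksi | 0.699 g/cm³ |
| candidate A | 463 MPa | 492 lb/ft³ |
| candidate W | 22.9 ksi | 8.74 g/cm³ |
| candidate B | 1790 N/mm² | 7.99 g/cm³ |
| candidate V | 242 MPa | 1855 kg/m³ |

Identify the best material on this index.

In SI units:
  candidate F: σ_y = 49.71 MPa, ρ = 699.0 kg/m³
  candidate A: σ_y = 463.0 MPa, ρ = 7881 kg/m³
  candidate W: σ_y = 157.9 MPa, ρ = 8740 kg/m³
  candidate B: σ_y = 1790 MPa, ρ = 7990 kg/m³
  candidate V: σ_y = 242.0 MPa, ρ = 1855 kg/m³
  candidate B: M = 224 kN·m/kg
  candidate V: M = 130 kN·m/kg
  candidate F: M = 71.1 kN·m/kg
  candidate A: M = 58.7 kN·m/kg
  candidate W: M = 18.1 kN·m/kg
The maximum is for candidate B.

candidate B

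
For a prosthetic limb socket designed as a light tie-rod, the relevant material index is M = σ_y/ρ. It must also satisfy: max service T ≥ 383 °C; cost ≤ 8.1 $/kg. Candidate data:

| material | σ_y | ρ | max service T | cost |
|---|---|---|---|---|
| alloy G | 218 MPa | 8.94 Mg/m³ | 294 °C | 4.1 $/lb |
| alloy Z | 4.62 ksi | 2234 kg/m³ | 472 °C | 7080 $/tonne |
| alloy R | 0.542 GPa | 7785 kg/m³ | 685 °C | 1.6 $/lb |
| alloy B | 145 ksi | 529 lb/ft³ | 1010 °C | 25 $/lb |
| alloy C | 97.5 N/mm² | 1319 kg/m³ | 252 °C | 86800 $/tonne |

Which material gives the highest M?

alloy R

Screen on constraints: max service T ≥ 383 °C; cost ≤ 8.1 $/kg. Survivors: alloy Z, alloy R.
In SI units:
  alloy Z: σ_y = 31.85 MPa, ρ = 2234 kg/m³
  alloy R: σ_y = 542.0 MPa, ρ = 7785 kg/m³
  alloy R: M = 69.6 kN·m/kg
  alloy Z: M = 14.3 kN·m/kg
Alloy R has the largest M.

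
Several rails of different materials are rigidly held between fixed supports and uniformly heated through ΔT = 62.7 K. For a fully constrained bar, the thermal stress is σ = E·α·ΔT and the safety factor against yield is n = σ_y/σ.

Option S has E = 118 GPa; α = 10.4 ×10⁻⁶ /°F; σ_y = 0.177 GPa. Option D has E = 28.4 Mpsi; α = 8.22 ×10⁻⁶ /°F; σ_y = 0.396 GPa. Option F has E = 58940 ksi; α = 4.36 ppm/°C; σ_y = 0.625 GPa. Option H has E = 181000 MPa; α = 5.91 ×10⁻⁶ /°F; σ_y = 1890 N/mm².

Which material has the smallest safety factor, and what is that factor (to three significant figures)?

option S, n = 1.28

Per material, after unit conversion:
  option S: E = 118.0, α = 18.7, σ_y = 177.0 → σ = 139 MPa, n = 1.28
  option D: E = 195.8, α = 14.8, σ_y = 396.0 → σ = 182 MPa, n = 2.18
  option F: E = 406.4, α = 4.36, σ_y = 625.0 → σ = 111 MPa, n = 5.63
  option H: E = 181.0, α = 10.6, σ_y = 1890 → σ = 121 MPa, n = 15.7
Option S has the lowest safety factor, n = 1.28.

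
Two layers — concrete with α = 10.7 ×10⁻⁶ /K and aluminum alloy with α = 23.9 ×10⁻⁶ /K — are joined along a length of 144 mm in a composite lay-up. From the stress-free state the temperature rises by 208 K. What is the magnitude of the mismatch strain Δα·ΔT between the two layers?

Δα = |10.7 − 23.9|×10⁻⁶/K = 13.2×10⁻⁶/K.
Mismatch strain = Δα·ΔT = 13.2×10⁻⁶ × 208.0 = 2.75×10⁻³.

2.75×10⁻³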